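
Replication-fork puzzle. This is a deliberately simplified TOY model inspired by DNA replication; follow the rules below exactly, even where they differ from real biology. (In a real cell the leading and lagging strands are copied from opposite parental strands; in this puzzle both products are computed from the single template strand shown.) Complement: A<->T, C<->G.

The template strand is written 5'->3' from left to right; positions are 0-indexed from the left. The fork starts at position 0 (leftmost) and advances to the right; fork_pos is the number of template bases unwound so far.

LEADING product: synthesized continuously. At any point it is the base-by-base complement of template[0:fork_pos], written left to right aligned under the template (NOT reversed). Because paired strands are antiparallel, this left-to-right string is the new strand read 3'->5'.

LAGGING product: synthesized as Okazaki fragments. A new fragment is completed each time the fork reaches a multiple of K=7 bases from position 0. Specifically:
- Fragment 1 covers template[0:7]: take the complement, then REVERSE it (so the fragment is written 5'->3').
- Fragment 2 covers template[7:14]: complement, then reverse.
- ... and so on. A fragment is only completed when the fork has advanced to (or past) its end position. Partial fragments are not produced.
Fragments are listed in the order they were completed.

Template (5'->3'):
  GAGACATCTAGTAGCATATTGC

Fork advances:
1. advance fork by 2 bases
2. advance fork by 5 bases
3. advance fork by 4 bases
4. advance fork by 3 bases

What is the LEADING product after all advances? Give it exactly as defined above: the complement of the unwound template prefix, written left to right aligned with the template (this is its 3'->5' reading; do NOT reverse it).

Step 1: advance 2 -> fork_pos = 0 + 2 = 2.
Step 2: advance 5 -> fork_pos = 2 + 5 = 7.
Step 3: advance 4 -> fork_pos = 7 + 4 = 11.
Step 4: advance 3 -> fork_pos = 11 + 3 = 14.
Unwound prefix: template[0:14] = GAGACATCTAGTAG
Complement it base by base (A<->T, C<->G), keeping left-to-right order:
  [0:5] GAGAC -> CTCTG
  [5:10] ATCTA -> TAGAT
  [10:14] GTAG -> CATC
Concatenate: CTCTGTAGATCATC (length 14; written aligned with the template, i.e. 3'->5').

Answer: CTCTGTAGATCATC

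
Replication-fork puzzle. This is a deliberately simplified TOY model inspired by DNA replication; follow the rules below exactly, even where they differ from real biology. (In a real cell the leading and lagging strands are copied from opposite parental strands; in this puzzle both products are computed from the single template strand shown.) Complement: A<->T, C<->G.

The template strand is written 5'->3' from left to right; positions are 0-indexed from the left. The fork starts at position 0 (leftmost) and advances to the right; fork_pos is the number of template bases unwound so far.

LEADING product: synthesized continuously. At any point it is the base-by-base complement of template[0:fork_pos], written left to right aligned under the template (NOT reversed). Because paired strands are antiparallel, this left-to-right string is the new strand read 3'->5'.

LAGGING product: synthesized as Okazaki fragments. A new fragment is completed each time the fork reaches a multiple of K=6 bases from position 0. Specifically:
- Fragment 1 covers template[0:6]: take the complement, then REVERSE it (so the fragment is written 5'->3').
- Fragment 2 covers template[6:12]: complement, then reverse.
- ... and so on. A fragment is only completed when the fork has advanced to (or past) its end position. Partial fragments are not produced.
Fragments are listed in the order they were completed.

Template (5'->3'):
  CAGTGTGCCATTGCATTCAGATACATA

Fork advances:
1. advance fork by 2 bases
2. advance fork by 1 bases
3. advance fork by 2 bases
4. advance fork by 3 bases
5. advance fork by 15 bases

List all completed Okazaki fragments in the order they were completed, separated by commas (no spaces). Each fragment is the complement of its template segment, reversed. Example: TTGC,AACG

Answer: ACACTG,AATGGC,GAATGC

Derivation:
Step 1: advance 2 -> fork_pos = 0 + 2 = 2. Next multiple of 6 is 6 (not reached); still 0 fragment(s).
Step 2: advance 1 -> fork_pos = 2 + 1 = 3. Next multiple of 6 is 6 (not reached); still 0 fragment(s).
Step 3: advance 2 -> fork_pos = 3 + 2 = 5. Next multiple of 6 is 6 (not reached); still 0 fragment(s).
Step 4: advance 3 -> fork_pos = 5 + 3 = 8. Reached multiple(s) of 6: 6 -> fragment 1 completed (1 total).
Step 5: advance 15 -> fork_pos = 8 + 15 = 23. Reached multiple(s) of 6: 12, 18 -> fragments 2-3 completed (3 total).
Final fork_pos = 23, so 3 fragment(s) are complete. Build each: template segment -> complement -> reverse.
Fragment 1: template[0:6] = CAGTGT -> complement GTCACA -> reversed ACACTG
Fragment 2: template[6:12] = GCCATT -> complement CGGTAA -> reversed AATGGC
Fragment 3: template[12:18] = GCATTC -> complement CGTAAG -> reversed GAATGC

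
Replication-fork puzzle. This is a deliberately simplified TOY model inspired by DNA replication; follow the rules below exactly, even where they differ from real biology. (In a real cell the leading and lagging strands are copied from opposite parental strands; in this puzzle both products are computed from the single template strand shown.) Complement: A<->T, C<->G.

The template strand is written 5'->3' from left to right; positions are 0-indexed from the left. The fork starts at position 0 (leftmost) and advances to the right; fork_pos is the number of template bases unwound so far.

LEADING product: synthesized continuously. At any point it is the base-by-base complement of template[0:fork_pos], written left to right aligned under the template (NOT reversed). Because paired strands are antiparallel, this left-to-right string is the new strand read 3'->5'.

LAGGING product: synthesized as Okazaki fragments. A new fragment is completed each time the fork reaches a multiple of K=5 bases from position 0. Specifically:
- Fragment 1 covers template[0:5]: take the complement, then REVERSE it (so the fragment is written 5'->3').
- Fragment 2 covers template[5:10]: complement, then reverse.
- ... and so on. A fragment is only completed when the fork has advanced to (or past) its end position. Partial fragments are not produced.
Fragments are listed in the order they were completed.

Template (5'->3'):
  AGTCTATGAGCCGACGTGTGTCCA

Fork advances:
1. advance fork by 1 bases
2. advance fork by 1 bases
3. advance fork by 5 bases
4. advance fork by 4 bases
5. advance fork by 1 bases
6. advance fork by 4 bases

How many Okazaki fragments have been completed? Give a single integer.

Step 1: advance 1 -> fork_pos = 0 + 1 = 1. Next multiple of 5 is 5 (not reached); still 0 fragment(s).
Step 2: advance 1 -> fork_pos = 1 + 1 = 2. Next multiple of 5 is 5 (not reached); still 0 fragment(s).
Step 3: advance 5 -> fork_pos = 2 + 5 = 7. Reached multiple(s) of 5: 5 -> fragment 1 completed (1 total).
Step 4: advance 4 -> fork_pos = 7 + 4 = 11. Reached multiple(s) of 5: 10 -> fragment 2 completed (2 total).
Step 5: advance 1 -> fork_pos = 11 + 1 = 12. Next multiple of 5 is 15 (not reached); still 2 fragment(s).
Step 6: advance 4 -> fork_pos = 12 + 4 = 16. Reached multiple(s) of 5: 15 -> fragment 3 completed (3 total).
Check: final fork_pos = 16; the multiples of 5 that are <= 16 are 5..15 -> 16 // 5 = 3 completed fragment(s).

Answer: 3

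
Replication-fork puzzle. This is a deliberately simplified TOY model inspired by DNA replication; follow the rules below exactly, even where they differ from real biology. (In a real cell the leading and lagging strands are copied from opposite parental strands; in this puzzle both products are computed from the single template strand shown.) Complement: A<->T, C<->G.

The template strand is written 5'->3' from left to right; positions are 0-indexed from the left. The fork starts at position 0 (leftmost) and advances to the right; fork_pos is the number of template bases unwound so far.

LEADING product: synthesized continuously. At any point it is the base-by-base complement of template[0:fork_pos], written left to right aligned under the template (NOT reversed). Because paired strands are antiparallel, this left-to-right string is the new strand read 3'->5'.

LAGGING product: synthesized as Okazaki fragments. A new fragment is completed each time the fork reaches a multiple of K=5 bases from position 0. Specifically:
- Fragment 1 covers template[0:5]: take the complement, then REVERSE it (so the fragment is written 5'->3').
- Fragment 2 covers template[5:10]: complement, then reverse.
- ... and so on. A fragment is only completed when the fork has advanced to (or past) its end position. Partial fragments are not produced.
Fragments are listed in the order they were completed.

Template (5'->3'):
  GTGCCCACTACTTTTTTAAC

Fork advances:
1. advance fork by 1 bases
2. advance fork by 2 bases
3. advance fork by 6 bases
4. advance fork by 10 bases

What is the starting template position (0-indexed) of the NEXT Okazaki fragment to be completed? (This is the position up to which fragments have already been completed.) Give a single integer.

Step 1: advance 1 -> fork_pos = 0 + 1 = 1. Next multiple of 5 is 5 (not reached); still 0 fragment(s).
Step 2: advance 2 -> fork_pos = 1 + 2 = 3. Next multiple of 5 is 5 (not reached); still 0 fragment(s).
Step 3: advance 6 -> fork_pos = 3 + 6 = 9. Reached multiple(s) of 5: 5 -> fragment 1 completed (1 total).
Step 4: advance 10 -> fork_pos = 9 + 10 = 19. Reached multiple(s) of 5: 10, 15 -> fragments 2-3 completed (3 total).
3 fragment(s) completed, covering template[0:15] (3 x 5 = 15). The next fragment, fragment 4, covers template[15:20], so it starts at position 15.

Answer: 15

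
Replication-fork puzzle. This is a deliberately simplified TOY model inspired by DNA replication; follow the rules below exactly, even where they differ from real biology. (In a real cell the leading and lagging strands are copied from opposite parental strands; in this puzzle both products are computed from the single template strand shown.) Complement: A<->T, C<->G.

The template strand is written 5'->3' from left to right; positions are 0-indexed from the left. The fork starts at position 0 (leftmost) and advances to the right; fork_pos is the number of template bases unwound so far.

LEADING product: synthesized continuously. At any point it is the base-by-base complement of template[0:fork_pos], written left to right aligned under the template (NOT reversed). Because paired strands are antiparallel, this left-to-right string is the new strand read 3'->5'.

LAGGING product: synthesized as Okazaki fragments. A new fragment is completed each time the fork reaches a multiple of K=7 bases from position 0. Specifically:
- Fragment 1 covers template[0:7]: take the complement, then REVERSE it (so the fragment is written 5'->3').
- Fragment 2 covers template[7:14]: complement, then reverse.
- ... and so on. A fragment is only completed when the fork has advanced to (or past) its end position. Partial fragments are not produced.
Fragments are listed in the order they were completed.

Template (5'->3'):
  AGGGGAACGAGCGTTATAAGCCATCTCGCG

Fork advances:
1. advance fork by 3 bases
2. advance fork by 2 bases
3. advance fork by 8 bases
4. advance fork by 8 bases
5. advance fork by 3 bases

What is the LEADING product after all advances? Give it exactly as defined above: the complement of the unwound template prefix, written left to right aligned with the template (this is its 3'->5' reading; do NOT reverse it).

Step 1: advance 3 -> fork_pos = 0 + 3 = 3.
Step 2: advance 2 -> fork_pos = 3 + 2 = 5.
Step 3: advance 8 -> fork_pos = 5 + 8 = 13.
Step 4: advance 8 -> fork_pos = 13 + 8 = 21.
Step 5: advance 3 -> fork_pos = 21 + 3 = 24.
Unwound prefix: template[0:24] = AGGGGAACGAGCGTTATAAGCCAT
Complement it base by base (A<->T, C<->G), keeping left-to-right order:
  [0:5] AGGGG -> TCCCC
  [5:10] AACGA -> TTGCT
  [10:15] GCGTT -> CGCAA
  [15:20] ATAAG -> TATTC
  [20:24] CCAT -> GGTA
Concatenate: TCCCCTTGCTCGCAATATTCGGTA (length 24; written aligned with the template, i.e. 3'->5').

Answer: TCCCCTTGCTCGCAATATTCGGTA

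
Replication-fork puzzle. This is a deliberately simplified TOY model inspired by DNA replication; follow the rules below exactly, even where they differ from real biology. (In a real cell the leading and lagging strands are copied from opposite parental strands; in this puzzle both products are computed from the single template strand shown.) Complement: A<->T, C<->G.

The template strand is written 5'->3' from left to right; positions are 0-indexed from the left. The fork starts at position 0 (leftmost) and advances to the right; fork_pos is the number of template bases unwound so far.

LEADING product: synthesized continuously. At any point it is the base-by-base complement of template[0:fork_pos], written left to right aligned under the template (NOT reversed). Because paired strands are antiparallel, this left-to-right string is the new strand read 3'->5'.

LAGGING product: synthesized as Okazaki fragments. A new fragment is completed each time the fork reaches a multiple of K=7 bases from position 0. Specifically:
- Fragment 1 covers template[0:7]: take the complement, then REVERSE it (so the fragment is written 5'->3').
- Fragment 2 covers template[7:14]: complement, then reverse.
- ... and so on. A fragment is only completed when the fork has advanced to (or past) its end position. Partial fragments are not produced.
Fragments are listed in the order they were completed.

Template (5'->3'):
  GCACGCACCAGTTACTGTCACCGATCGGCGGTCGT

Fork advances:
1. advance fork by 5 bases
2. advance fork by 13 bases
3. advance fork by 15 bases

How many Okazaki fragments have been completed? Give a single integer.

Step 1: advance 5 -> fork_pos = 0 + 5 = 5. Next multiple of 7 is 7 (not reached); still 0 fragment(s).
Step 2: advance 13 -> fork_pos = 5 + 13 = 18. Reached multiple(s) of 7: 7, 14 -> fragments 1-2 completed (2 total).
Step 3: advance 15 -> fork_pos = 18 + 15 = 33. Reached multiple(s) of 7: 21, 28 -> fragments 3-4 completed (4 total).
Check: final fork_pos = 33; the multiples of 7 that are <= 33 are 7..28 -> 33 // 7 = 4 completed fragment(s).

Answer: 4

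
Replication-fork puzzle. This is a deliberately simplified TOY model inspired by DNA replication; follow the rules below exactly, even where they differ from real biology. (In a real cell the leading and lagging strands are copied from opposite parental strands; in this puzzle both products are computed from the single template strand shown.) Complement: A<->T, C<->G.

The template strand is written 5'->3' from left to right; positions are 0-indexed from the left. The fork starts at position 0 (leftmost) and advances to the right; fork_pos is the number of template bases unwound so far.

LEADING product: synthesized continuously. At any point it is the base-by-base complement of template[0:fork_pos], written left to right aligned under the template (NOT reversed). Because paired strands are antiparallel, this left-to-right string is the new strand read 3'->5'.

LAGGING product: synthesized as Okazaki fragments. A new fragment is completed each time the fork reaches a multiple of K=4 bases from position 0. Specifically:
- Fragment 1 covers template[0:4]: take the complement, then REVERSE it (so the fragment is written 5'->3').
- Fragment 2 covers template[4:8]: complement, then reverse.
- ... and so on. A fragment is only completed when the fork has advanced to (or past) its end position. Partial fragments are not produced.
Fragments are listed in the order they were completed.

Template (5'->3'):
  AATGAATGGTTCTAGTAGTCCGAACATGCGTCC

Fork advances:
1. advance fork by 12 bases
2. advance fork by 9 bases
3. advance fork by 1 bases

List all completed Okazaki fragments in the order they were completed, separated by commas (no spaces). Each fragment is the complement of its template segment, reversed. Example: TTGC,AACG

Step 1: advance 12 -> fork_pos = 0 + 12 = 12. Reached multiple(s) of 4: 4, 8, 12 -> fragments 1-3 completed (3 total).
Step 2: advance 9 -> fork_pos = 12 + 9 = 21. Reached multiple(s) of 4: 16, 20 -> fragments 4-5 completed (5 total).
Step 3: advance 1 -> fork_pos = 21 + 1 = 22. Next multiple of 4 is 24 (not reached); still 5 fragment(s).
Final fork_pos = 22, so 5 fragment(s) are complete. Build each: template segment -> complement -> reverse.
Fragment 1: template[0:4] = AATG -> complement TTAC -> reversed CATT
Fragment 2: template[4:8] = AATG -> complement TTAC -> reversed CATT
Fragment 3: template[8:12] = GTTC -> complement CAAG -> reversed GAAC
Fragment 4: template[12:16] = TAGT -> complement ATCA -> reversed ACTA
Fragment 5: template[16:20] = AGTC -> complement TCAG -> reversed GACT

Answer: CATT,CATT,GAAC,ACTA,GACT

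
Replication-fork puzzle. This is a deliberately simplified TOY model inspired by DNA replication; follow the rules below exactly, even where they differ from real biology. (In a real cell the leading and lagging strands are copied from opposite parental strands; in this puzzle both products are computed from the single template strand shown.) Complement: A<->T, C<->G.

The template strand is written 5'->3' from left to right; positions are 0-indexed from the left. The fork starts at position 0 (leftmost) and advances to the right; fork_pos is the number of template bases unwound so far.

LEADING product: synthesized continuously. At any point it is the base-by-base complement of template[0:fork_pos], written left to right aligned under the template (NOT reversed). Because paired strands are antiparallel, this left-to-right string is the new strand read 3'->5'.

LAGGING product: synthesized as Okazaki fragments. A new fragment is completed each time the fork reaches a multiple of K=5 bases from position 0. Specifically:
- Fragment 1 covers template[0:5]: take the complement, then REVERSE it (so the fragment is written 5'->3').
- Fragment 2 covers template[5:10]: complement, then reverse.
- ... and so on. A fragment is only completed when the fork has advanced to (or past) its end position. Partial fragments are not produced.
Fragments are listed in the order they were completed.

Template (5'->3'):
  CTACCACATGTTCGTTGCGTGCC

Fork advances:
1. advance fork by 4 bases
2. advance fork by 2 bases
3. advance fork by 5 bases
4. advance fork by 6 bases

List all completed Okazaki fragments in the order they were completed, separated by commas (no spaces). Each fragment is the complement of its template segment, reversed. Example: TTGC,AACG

Step 1: advance 4 -> fork_pos = 0 + 4 = 4. Next multiple of 5 is 5 (not reached); still 0 fragment(s).
Step 2: advance 2 -> fork_pos = 4 + 2 = 6. Reached multiple(s) of 5: 5 -> fragment 1 completed (1 total).
Step 3: advance 5 -> fork_pos = 6 + 5 = 11. Reached multiple(s) of 5: 10 -> fragment 2 completed (2 total).
Step 4: advance 6 -> fork_pos = 11 + 6 = 17. Reached multiple(s) of 5: 15 -> fragment 3 completed (3 total).
Final fork_pos = 17, so 3 fragment(s) are complete. Build each: template segment -> complement -> reverse.
Fragment 1: template[0:5] = CTACC -> complement GATGG -> reversed GGTAG
Fragment 2: template[5:10] = ACATG -> complement TGTAC -> reversed CATGT
Fragment 3: template[10:15] = TTCGT -> complement AAGCA -> reversed ACGAA

Answer: GGTAG,CATGT,ACGAA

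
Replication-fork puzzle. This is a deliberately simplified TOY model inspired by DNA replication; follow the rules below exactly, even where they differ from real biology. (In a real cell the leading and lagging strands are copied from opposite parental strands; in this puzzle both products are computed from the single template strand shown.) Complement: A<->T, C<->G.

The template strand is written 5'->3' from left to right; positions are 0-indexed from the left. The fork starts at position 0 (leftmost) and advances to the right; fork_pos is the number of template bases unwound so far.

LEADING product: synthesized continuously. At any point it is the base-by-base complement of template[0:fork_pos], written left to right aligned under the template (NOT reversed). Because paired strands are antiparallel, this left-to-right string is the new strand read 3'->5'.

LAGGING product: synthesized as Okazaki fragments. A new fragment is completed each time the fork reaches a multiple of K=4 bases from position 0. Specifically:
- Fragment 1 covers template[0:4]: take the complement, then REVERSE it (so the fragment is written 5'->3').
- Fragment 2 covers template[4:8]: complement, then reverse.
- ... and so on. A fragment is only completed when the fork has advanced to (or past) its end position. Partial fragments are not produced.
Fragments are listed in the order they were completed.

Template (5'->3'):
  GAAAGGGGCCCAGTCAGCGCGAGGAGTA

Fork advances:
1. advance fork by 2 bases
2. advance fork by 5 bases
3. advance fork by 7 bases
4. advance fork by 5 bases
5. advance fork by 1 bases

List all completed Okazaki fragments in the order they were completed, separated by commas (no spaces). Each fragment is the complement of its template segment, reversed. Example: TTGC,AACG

Step 1: advance 2 -> fork_pos = 0 + 2 = 2. Next multiple of 4 is 4 (not reached); still 0 fragment(s).
Step 2: advance 5 -> fork_pos = 2 + 5 = 7. Reached multiple(s) of 4: 4 -> fragment 1 completed (1 total).
Step 3: advance 7 -> fork_pos = 7 + 7 = 14. Reached multiple(s) of 4: 8, 12 -> fragments 2-3 completed (3 total).
Step 4: advance 5 -> fork_pos = 14 + 5 = 19. Reached multiple(s) of 4: 16 -> fragment 4 completed (4 total).
Step 5: advance 1 -> fork_pos = 19 + 1 = 20. Reached multiple(s) of 4: 20 -> fragment 5 completed (5 total).
Final fork_pos = 20, so 5 fragment(s) are complete. Build each: template segment -> complement -> reverse.
Fragment 1: template[0:4] = GAAA -> complement CTTT -> reversed TTTC
Fragment 2: template[4:8] = GGGG -> complement CCCC -> reversed CCCC
Fragment 3: template[8:12] = CCCA -> complement GGGT -> reversed TGGG
Fragment 4: template[12:16] = GTCA -> complement CAGT -> reversed TGAC
Fragment 5: template[16:20] = GCGC -> complement CGCG -> reversed GCGC

Answer: TTTC,CCCC,TGGG,TGAC,GCGC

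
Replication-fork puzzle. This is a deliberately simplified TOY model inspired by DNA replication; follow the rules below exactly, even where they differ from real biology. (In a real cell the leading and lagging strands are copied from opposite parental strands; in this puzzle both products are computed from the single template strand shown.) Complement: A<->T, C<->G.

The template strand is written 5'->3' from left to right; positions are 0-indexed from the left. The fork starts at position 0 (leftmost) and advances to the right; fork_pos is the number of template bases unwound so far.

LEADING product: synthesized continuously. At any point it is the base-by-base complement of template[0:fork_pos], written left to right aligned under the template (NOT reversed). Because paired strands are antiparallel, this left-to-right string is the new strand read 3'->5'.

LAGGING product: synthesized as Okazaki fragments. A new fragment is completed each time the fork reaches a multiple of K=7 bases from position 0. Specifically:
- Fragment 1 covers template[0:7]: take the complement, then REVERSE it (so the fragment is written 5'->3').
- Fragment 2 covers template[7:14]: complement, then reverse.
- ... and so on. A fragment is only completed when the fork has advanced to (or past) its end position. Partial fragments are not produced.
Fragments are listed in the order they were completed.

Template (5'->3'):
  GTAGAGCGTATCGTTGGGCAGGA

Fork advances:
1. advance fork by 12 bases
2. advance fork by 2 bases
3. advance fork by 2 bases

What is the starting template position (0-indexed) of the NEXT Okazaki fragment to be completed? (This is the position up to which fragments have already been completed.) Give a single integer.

Answer: 14

Derivation:
Step 1: advance 12 -> fork_pos = 0 + 12 = 12. Reached multiple(s) of 7: 7 -> fragment 1 completed (1 total).
Step 2: advance 2 -> fork_pos = 12 + 2 = 14. Reached multiple(s) of 7: 14 -> fragment 2 completed (2 total).
Step 3: advance 2 -> fork_pos = 14 + 2 = 16. Next multiple of 7 is 21 (not reached); still 2 fragment(s).
2 fragment(s) completed, covering template[0:14] (2 x 7 = 14). The next fragment, fragment 3, covers template[14:21], so it starts at position 14.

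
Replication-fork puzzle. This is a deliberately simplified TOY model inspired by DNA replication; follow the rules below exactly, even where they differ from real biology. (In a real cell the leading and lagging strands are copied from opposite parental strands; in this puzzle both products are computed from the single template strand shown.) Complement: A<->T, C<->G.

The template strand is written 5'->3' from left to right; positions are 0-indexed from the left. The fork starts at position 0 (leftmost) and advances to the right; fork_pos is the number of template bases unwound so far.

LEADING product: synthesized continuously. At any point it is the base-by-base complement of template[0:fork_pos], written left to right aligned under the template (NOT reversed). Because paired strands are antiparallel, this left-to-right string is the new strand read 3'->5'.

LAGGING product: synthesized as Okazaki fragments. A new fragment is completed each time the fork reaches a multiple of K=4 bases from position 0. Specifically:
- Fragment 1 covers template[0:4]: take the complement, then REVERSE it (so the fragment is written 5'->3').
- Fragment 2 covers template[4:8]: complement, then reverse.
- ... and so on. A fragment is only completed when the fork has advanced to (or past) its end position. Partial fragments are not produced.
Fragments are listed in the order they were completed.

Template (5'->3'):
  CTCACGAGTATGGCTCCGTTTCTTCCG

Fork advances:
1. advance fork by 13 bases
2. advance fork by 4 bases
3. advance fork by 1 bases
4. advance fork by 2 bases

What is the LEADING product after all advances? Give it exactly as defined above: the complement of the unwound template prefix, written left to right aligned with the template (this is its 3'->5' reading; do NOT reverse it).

Answer: GAGTGCTCATACCGAGGCAA

Derivation:
Step 1: advance 13 -> fork_pos = 0 + 13 = 13.
Step 2: advance 4 -> fork_pos = 13 + 4 = 17.
Step 3: advance 1 -> fork_pos = 17 + 1 = 18.
Step 4: advance 2 -> fork_pos = 18 + 2 = 20.
Unwound prefix: template[0:20] = CTCACGAGTATGGCTCCGTT
Complement it base by base (A<->T, C<->G), keeping left-to-right order:
  [0:5] CTCAC -> GAGTG
  [5:10] GAGTA -> CTCAT
  [10:15] TGGCT -> ACCGA
  [15:20] CCGTT -> GGCAA
Concatenate: GAGTGCTCATACCGAGGCAA (length 20; written aligned with the template, i.e. 3'->5').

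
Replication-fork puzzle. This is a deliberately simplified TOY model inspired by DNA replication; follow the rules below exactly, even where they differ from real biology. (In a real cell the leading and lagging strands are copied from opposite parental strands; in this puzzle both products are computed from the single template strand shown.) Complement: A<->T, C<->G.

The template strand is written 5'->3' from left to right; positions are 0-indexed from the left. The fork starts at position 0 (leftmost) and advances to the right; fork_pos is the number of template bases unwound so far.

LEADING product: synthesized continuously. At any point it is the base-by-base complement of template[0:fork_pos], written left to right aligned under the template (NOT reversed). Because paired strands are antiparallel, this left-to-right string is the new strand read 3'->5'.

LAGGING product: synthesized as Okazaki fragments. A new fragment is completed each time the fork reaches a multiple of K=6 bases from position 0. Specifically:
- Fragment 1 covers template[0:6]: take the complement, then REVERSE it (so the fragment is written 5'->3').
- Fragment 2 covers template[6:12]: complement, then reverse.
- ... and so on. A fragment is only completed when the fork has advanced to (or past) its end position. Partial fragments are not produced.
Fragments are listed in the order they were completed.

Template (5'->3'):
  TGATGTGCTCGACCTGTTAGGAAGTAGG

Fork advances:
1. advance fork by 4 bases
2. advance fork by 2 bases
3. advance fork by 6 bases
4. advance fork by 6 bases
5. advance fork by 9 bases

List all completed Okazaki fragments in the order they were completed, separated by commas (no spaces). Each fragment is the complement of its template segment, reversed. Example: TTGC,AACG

Step 1: advance 4 -> fork_pos = 0 + 4 = 4. Next multiple of 6 is 6 (not reached); still 0 fragment(s).
Step 2: advance 2 -> fork_pos = 4 + 2 = 6. Reached multiple(s) of 6: 6 -> fragment 1 completed (1 total).
Step 3: advance 6 -> fork_pos = 6 + 6 = 12. Reached multiple(s) of 6: 12 -> fragment 2 completed (2 total).
Step 4: advance 6 -> fork_pos = 12 + 6 = 18. Reached multiple(s) of 6: 18 -> fragment 3 completed (3 total).
Step 5: advance 9 -> fork_pos = 18 + 9 = 27. Reached multiple(s) of 6: 24 -> fragment 4 completed (4 total).
Final fork_pos = 27, so 4 fragment(s) are complete. Build each: template segment -> complement -> reverse.
Fragment 1: template[0:6] = TGATGT -> complement ACTACA -> reversed ACATCA
Fragment 2: template[6:12] = GCTCGA -> complement CGAGCT -> reversed TCGAGC
Fragment 3: template[12:18] = CCTGTT -> complement GGACAA -> reversed AACAGG
Fragment 4: template[18:24] = AGGAAG -> complement TCCTTC -> reversed CTTCCT

Answer: ACATCA,TCGAGC,AACAGG,CTTCCT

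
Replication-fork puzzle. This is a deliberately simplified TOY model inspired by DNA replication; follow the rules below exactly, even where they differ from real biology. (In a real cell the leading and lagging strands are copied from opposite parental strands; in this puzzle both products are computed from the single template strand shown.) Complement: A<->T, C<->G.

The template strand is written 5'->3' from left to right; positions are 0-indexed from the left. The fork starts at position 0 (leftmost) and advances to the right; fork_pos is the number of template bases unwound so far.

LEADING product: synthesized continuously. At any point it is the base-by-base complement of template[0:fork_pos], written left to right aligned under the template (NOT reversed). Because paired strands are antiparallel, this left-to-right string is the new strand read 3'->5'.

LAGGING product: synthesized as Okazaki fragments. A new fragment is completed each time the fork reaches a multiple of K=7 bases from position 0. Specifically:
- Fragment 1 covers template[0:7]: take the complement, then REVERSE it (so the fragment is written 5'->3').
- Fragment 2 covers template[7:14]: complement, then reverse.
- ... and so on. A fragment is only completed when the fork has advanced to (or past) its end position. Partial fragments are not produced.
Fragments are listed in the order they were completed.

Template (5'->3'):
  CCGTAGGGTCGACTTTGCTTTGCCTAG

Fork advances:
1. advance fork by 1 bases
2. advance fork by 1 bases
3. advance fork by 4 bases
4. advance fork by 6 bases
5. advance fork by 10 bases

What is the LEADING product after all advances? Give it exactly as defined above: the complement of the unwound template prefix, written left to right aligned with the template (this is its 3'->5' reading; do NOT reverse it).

Step 1: advance 1 -> fork_pos = 0 + 1 = 1.
Step 2: advance 1 -> fork_pos = 1 + 1 = 2.
Step 3: advance 4 -> fork_pos = 2 + 4 = 6.
Step 4: advance 6 -> fork_pos = 6 + 6 = 12.
Step 5: advance 10 -> fork_pos = 12 + 10 = 22.
Unwound prefix: template[0:22] = CCGTAGGGTCGACTTTGCTTTG
Complement it base by base (A<->T, C<->G), keeping left-to-right order:
  [0:5] CCGTA -> GGCAT
  [5:10] GGGTC -> CCCAG
  [10:15] GACTT -> CTGAA
  [15:20] TGCTT -> ACGAA
  [20:22] TG -> AC
Concatenate: GGCATCCCAGCTGAAACGAAAC (length 22; written aligned with the template, i.e. 3'->5').

Answer: GGCATCCCAGCTGAAACGAAAC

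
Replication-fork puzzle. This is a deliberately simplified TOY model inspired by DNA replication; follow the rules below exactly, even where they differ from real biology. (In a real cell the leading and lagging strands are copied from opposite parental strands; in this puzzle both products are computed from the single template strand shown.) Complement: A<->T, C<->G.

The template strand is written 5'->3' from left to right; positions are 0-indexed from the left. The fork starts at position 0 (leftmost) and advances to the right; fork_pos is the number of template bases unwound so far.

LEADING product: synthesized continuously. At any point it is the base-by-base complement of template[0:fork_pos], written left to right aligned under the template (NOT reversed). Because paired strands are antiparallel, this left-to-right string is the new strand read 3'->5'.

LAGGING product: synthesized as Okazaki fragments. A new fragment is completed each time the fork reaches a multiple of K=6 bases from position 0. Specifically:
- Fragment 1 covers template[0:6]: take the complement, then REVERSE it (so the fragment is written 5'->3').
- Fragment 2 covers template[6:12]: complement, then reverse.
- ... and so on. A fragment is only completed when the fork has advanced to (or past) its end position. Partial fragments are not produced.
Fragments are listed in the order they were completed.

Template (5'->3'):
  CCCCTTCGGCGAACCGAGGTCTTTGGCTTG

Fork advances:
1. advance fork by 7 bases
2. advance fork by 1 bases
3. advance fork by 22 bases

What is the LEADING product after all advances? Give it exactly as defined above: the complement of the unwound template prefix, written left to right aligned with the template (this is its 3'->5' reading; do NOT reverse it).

Step 1: advance 7 -> fork_pos = 0 + 7 = 7.
Step 2: advance 1 -> fork_pos = 7 + 1 = 8.
Step 3: advance 22 -> fork_pos = 8 + 22 = 30.
Unwound prefix: template[0:30] = CCCCTTCGGCGAACCGAGGTCTTTGGCTTG
Complement it base by base (A<->T, C<->G), keeping left-to-right order:
  [0:5] CCCCT -> GGGGA
  [5:10] TCGGC -> AGCCG
  [10:15] GAACC -> CTTGG
  [15:20] GAGGT -> CTCCA
  [20:25] CTTTG -> GAAAC
  [25:30] GCTTG -> CGAAC
Concatenate: GGGGAAGCCGCTTGGCTCCAGAAACCGAAC (length 30; written aligned with the template, i.e. 3'->5').

Answer: GGGGAAGCCGCTTGGCTCCAGAAACCGAAC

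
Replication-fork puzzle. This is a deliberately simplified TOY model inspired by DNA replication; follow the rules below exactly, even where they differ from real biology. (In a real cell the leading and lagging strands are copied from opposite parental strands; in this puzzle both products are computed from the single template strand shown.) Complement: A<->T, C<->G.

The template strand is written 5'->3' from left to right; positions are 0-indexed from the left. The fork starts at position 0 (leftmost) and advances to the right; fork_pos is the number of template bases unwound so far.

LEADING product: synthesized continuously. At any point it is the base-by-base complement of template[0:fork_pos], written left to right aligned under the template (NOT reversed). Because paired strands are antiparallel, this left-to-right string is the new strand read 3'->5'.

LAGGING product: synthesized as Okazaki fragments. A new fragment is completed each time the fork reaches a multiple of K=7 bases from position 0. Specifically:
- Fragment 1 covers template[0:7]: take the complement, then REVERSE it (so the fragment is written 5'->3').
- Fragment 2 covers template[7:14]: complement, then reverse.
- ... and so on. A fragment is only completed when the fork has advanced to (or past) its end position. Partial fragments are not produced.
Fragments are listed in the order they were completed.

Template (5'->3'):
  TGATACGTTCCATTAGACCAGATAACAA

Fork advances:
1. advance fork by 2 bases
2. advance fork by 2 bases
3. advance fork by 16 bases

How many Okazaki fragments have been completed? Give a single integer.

Step 1: advance 2 -> fork_pos = 0 + 2 = 2. Next multiple of 7 is 7 (not reached); still 0 fragment(s).
Step 2: advance 2 -> fork_pos = 2 + 2 = 4. Next multiple of 7 is 7 (not reached); still 0 fragment(s).
Step 3: advance 16 -> fork_pos = 4 + 16 = 20. Reached multiple(s) of 7: 7, 14 -> fragments 1-2 completed (2 total).
Check: final fork_pos = 20; the multiples of 7 that are <= 20 are 7..14 -> 20 // 7 = 2 completed fragment(s).

Answer: 2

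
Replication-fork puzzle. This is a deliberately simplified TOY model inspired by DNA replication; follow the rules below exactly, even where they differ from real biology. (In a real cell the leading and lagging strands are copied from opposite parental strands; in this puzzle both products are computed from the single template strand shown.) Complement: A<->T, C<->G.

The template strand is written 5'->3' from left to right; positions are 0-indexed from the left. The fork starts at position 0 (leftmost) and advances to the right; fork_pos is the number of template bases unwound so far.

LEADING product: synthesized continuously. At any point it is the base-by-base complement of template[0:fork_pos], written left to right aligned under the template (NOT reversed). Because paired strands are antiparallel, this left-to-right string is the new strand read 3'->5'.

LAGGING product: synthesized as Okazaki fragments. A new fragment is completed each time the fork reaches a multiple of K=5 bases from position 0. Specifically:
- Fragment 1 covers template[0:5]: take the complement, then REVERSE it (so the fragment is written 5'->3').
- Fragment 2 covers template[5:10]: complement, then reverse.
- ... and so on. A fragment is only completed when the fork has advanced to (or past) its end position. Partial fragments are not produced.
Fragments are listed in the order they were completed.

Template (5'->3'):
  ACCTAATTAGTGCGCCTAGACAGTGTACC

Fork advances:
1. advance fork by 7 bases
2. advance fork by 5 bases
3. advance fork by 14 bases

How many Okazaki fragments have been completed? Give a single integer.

Step 1: advance 7 -> fork_pos = 0 + 7 = 7. Reached multiple(s) of 5: 5 -> fragment 1 completed (1 total).
Step 2: advance 5 -> fork_pos = 7 + 5 = 12. Reached multiple(s) of 5: 10 -> fragment 2 completed (2 total).
Step 3: advance 14 -> fork_pos = 12 + 14 = 26. Reached multiple(s) of 5: 15, 20, 25 -> fragments 3-5 completed (5 total).
Check: final fork_pos = 26; the multiples of 5 that are <= 26 are 5..25 -> 26 // 5 = 5 completed fragment(s).

Answer: 5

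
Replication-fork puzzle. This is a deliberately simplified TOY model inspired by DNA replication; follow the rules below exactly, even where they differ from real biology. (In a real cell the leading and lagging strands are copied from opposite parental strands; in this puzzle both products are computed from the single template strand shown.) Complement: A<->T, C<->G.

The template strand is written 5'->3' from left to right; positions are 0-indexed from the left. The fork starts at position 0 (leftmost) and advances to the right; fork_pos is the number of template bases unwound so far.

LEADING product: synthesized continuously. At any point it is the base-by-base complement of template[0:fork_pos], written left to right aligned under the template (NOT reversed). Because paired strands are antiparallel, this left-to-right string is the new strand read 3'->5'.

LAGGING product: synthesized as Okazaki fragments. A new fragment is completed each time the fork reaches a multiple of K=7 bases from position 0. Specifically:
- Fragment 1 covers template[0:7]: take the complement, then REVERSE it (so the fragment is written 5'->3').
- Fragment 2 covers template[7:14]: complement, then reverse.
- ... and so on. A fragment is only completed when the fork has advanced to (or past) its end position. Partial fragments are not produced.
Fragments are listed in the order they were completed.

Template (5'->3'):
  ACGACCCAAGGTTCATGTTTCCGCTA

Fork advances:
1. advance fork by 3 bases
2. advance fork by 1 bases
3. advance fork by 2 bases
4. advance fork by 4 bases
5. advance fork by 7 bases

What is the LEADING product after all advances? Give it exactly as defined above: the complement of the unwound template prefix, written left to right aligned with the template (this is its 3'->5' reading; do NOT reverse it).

Answer: TGCTGGGTTCCAAGTAC

Derivation:
Step 1: advance 3 -> fork_pos = 0 + 3 = 3.
Step 2: advance 1 -> fork_pos = 3 + 1 = 4.
Step 3: advance 2 -> fork_pos = 4 + 2 = 6.
Step 4: advance 4 -> fork_pos = 6 + 4 = 10.
Step 5: advance 7 -> fork_pos = 10 + 7 = 17.
Unwound prefix: template[0:17] = ACGACCCAAGGTTCATG
Complement it base by base (A<->T, C<->G), keeping left-to-right order:
  [0:5] ACGAC -> TGCTG
  [5:10] CCAAG -> GGTTC
  [10:15] GTTCA -> CAAGT
  [15:17] TG -> AC
Concatenate: TGCTGGGTTCCAAGTAC (length 17; written aligned with the template, i.e. 3'->5').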